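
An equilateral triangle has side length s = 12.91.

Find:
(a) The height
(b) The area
(a) Height h = s·√3/2 = 12.91·√3/2 = 11.18
(b) Area = (√3/4)·s² = (√3/4)·12.91² = (√3/4)·166.668 = 72.17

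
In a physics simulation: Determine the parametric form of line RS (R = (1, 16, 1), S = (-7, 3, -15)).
Direction vector d = S - R = (-8, -13, -16)
x = 1 - 8t, y = 16 - 13t, z = 1 - 16t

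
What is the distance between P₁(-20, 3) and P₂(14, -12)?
Using the distance formula: d = sqrt((x₂-x₁)² + (y₂-y₁)²)
dx = 14 - (-20) = 34
dy = (-12) - 3 = -15
d = sqrt(34² + (-15)²) = sqrt(1156 + 225) = sqrt(1381) = 37.16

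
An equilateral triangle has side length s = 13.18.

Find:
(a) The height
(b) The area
(a) Height h = s·√3/2 = 13.18·√3/2 = 11.41
(b) Area = (√3/4)·s² = (√3/4)·13.18² = (√3/4)·173.712 = 75.22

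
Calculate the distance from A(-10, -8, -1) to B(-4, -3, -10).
d = √[(6)² + (5)² + (-9)²] = √142 = 11.92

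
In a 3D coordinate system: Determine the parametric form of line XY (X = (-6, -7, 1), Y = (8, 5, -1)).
Direction vector d = Y - X = (14, 12, -2)
x = -6 + 14t, y = -7 + 12t, z = 1 - 2t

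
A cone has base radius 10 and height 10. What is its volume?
Volume = (1/3) * pi * r² * h
Volume = (1/3) * pi * 10² * 10
Volume = (1/3) * pi * 100 * 10
Volume = (1/3) * pi * 1000
Volume = 1047.20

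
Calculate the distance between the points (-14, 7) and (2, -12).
Using the distance formula: d = sqrt((x₂-x₁)² + (y₂-y₁)²)
dx = 2 - (-14) = 16
dy = (-12) - 7 = -19
d = sqrt(16² + (-19)²) = sqrt(256 + 361) = sqrt(617) = 24.84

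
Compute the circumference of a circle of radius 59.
Circumference = 2 * pi * r
Circumference = 2 * pi * 59
Circumference = 370.71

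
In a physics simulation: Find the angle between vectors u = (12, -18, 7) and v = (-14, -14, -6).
u·v = 42, |u|² = 517, |v|² = 428
cos θ = 42/√221276 ≈ 0.08929
θ ≈ 84.88°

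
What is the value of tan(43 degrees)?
tan(43 degrees) = 0.9325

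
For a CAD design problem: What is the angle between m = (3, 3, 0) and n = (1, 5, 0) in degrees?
m·n = 18, |m|² = 18, |n|² = 26
cos θ = 18/√468 ≈ 0.8321
θ ≈ 33.69°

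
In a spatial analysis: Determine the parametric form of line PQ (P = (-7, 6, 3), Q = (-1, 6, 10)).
Direction vector d = Q - P = (6, 0, 7)
x = -7 + 6t, y = 6, z = 3 + 7t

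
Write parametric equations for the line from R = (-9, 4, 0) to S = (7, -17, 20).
Direction vector d = S - R = (16, -21, 20)
x = -9 + 16t, y = 4 - 21t, z = 0 + 20t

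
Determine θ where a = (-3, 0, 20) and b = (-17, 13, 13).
a·b = 311, |a|² = 409, |b|² = 627
cos θ = 311/√256443 ≈ 0.6141
θ ≈ 52.11°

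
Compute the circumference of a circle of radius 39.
Circumference = 2 * pi * r
Circumference = 2 * pi * 39
Circumference = 245.04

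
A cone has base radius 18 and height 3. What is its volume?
Volume = (1/3) * pi * r² * h
Volume = (1/3) * pi * 18² * 3
Volume = (1/3) * pi * 324 * 3
Volume = (1/3) * pi * 972
Volume = 1017.88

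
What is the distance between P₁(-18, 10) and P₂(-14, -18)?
Using the distance formula: d = sqrt((x₂-x₁)² + (y₂-y₁)²)
dx = (-14) - (-18) = 4
dy = (-18) - 10 = -28
d = sqrt(4² + (-28)²) = sqrt(16 + 784) = sqrt(800) = 28.28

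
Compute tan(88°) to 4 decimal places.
tan(88 degrees) = 28.6363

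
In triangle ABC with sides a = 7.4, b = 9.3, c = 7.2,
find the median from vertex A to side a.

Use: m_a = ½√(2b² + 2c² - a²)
m_a = ½√(2·9.3² + 2·7.2² - 7.4²)
m_a = ½√(172.98 + 103.68 - 54.76) = ½√221.9 = 7.448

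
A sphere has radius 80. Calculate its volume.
Volume = (4/3) * pi * r³
Volume = (4/3) * pi * 80³
Volume = (4/3) * pi * 512000
Volume = 2144660.58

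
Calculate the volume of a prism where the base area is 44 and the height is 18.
Volume = base area * height
Volume = 44 * 18
Volume = 792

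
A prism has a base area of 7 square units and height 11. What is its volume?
Volume = base area * height
Volume = 7 * 11
Volume = 77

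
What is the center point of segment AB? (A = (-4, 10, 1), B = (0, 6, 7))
Midpoint = ((-4+0)/2, (10+6)/2, (1+7)/2) = (-2, 8, 4)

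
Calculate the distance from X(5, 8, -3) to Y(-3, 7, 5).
d = √[(-8)² + (-1)² + (8)²] = √129 = 11.36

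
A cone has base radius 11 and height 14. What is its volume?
Volume = (1/3) * pi * r² * h
Volume = (1/3) * pi * 11² * 14
Volume = (1/3) * pi * 121 * 14
Volume = (1/3) * pi * 1694
Volume = 1773.95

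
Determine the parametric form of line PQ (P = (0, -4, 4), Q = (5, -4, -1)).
Direction vector d = Q - P = (5, 0, -5)
x = 0 + 5t, y = -4, z = 4 - 5t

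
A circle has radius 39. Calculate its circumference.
Circumference = 2 * pi * r
Circumference = 2 * pi * 39
Circumference = 245.04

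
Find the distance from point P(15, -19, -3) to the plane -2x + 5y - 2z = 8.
d = |(-2)(15) + 5(-19) + (-2)(-3) - (8)| / √((-2)² + 5² + (-2)²) = 127/√33 = 22.11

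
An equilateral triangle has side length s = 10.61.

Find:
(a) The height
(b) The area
(a) Height h = s·√3/2 = 10.61·√3/2 = 9.189
(b) Area = (√3/4)·s² = (√3/4)·10.61² = (√3/4)·112.572 = 48.75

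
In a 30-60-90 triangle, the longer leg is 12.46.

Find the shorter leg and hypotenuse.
In a 30-60-90 triangle, sides are in ratio 1 : √3 : 2.
Long leg = short leg·√3  →  short leg = 12.46/√3 = 7.194
Hypotenuse = 2·(short leg) = 2·12.46/√3 = 14.39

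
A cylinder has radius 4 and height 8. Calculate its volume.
Volume = pi * r² * h
Volume = pi * 4² * 8
Volume = pi * 16 * 8
Volume = pi * 128
Volume = 402.12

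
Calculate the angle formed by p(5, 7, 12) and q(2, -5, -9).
p·q = -133, |p|² = 218, |q|² = 110
cos θ = -133/√23980 ≈ -0.8589
θ ≈ 149.2°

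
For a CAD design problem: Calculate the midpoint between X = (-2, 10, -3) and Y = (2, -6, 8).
Midpoint = ((-2+2)/2, (10-6)/2, (-3+8)/2) = (0, 2, 2.5)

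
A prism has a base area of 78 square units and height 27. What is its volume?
Volume = base area * height
Volume = 78 * 27
Volume = 2106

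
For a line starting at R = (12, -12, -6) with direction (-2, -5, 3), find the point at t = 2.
P(2) = (12 + (-2)(2), -12 + (-5)(2), -6 + 3(2)) = (8, -22, 0)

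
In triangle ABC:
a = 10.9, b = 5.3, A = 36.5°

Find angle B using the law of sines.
sin(B)/b = sin(A)/a
sin(B) = b·sin(A)/a = 5.3·sin(36.5°)/10.9 = 0.289226
B = arcsin(0.289226) = 16.81°  (b ≤ a, so B ≤ A and the acute solution is unique)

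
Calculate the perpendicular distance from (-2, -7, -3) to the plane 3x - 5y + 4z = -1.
d = |3(-2) + (-5)(-7) + 4(-3) - (-1)| / √(3² + (-5)² + 4²) = 18/√50 = 2.546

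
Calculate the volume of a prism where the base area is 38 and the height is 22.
Volume = base area * height
Volume = 38 * 22
Volume = 836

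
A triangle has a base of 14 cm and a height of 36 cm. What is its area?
Area = (1/2) * base * height
Area = (1/2) * 14 * 36
Area = 252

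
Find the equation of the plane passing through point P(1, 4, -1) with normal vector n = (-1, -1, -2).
d = n·P = (-1)(1) + (-1)(4) + (-2)(-1) = -3
Plane: -x - y - 2z = -3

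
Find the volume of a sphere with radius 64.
Volume = (4/3) * pi * r³
Volume = (4/3) * pi * 64³
Volume = (4/3) * pi * 262144
Volume = 1098066.22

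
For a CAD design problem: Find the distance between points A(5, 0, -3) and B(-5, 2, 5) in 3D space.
d = √[(-10)² + (2)² + (8)²] = √168 = 12.96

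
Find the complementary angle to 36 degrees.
Complementary angles sum to 90 degrees.
Other angle = 90 - 36
Other angle = 54 degrees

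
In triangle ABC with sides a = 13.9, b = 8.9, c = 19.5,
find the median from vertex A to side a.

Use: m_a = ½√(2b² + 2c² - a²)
m_a = ½√(2·8.9² + 2·19.5² - 13.9²)
m_a = ½√(158.42 + 760.5 - 193.21) = ½√725.71 = 13.47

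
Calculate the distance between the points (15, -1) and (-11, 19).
Using the distance formula: d = sqrt((x₂-x₁)² + (y₂-y₁)²)
dx = (-11) - 15 = -26
dy = 19 - (-1) = 20
d = sqrt((-26)² + 20²) = sqrt(676 + 400) = sqrt(1076) = 32.80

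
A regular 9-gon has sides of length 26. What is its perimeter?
Perimeter = number of sides * side length
Perimeter = 9 * 26
Perimeter = 234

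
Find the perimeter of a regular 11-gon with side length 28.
Perimeter = number of sides * side length
Perimeter = 11 * 28
Perimeter = 308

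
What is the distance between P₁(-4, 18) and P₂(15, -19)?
Using the distance formula: d = sqrt((x₂-x₁)² + (y₂-y₁)²)
dx = 15 - (-4) = 19
dy = (-19) - 18 = -37
d = sqrt(19² + (-37)²) = sqrt(361 + 1369) = sqrt(1730) = 41.59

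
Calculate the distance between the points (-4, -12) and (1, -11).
Using the distance formula: d = sqrt((x₂-x₁)² + (y₂-y₁)²)
dx = 1 - (-4) = 5
dy = (-11) - (-12) = 1
d = sqrt(5² + 1²) = sqrt(25 + 1) = sqrt(26) = 5.10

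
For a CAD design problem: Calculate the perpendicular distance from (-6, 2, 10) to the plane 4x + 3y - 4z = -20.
d = |4(-6) + 3(2) + (-4)(10) - (-20)| / √(4² + 3² + (-4)²) = 38/√41 = 5.935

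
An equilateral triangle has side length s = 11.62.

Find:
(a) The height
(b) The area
(a) Height h = s·√3/2 = 11.62·√3/2 = 10.06
(b) Area = (√3/4)·s² = (√3/4)·11.62² = (√3/4)·135.024 = 58.47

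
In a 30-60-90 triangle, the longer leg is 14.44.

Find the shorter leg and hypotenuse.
In a 30-60-90 triangle, sides are in ratio 1 : √3 : 2.
Long leg = short leg·√3  →  short leg = 14.44/√3 = 8.337
Hypotenuse = 2·(short leg) = 2·14.44/√3 = 16.67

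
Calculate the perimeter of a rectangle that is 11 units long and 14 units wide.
Perimeter = 2 * (length + width)
Perimeter = 2 * (11 + 14)
Perimeter = 2 * 25
Perimeter = 50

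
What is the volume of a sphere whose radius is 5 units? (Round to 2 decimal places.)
Volume = (4/3) * pi * r³
Volume = (4/3) * pi * 5³
Volume = (4/3) * pi * 125
Volume = 523.60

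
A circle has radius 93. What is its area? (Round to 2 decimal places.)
Area = pi * r²
Area = pi * 93²
Area = pi * 8649
Area = 27171.63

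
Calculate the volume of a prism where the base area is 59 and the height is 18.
Volume = base area * height
Volume = 59 * 18
Volume = 1062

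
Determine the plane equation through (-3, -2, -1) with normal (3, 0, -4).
d = n·P = (3)(-3) + (0)(-2) + (-4)(-1) = -5
Plane: 3x - 4z = -5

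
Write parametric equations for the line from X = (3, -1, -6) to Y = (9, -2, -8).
Direction vector d = Y - X = (6, -1, -2)
x = 3 + 6t, y = -1 - t, z = -6 - 2t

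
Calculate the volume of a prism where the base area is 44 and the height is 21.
Volume = base area * height
Volume = 44 * 21
Volume = 924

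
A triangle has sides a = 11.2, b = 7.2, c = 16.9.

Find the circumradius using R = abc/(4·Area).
s = (a+b+c)/2 = 17.65
Area = √(s(s-a)(s-b)(s-c)) = √(17.65·6.45·10.45·0.75) = 29.8704
R = abc/(4·Area) = (11.2·7.2·16.9)/(4·29.8704) = 1362.816/119.4816 = 11.41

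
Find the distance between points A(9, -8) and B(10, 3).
Using the distance formula: d = sqrt((x₂-x₁)² + (y₂-y₁)²)
dx = 10 - 9 = 1
dy = 3 - (-8) = 11
d = sqrt(1² + 11²) = sqrt(1 + 121) = sqrt(122) = 11.05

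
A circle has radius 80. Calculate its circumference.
Circumference = 2 * pi * r
Circumference = 2 * pi * 80
Circumference = 502.65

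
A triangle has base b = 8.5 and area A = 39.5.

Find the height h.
A = ½bh  →  h = 2A/b
h = 2·39.5/8.5 = 9.294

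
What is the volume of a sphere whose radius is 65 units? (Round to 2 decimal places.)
Volume = (4/3) * pi * r³
Volume = (4/3) * pi * 65³
Volume = (4/3) * pi * 274625
Volume = 1150346.51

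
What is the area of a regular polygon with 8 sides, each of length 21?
For a regular 8-gon with side length s = 21:
Apothem a = s / (2*tan(pi/8)) = 21 / (2*tan(pi/8)) ≈ 25.34924
Perimeter P = 8 * 21 = 168
Area = (1/2) * P * a = (1/2) * 168 * 25.34924 = 2129.34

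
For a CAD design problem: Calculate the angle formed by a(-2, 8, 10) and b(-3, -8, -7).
a·b = -128, |a|² = 168, |b|² = 122
cos θ = -128/√20496 ≈ -0.8941
θ ≈ 153.4°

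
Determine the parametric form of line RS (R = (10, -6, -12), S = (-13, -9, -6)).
Direction vector d = S - R = (-23, -3, 6)
x = 10 - 23t, y = -6 - 3t, z = -12 + 6t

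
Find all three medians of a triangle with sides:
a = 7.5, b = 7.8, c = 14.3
Using m_x = ½√(2y² + 2z² - x²):
m_a = ½√(2·7.8² + 2·14.3² - 7.5²) = ½√474.41 = 10.89
m_b = ½√(2·7.5² + 2·14.3² - 7.8²) = ½√460.64 = 10.73
m_c = ½√(2·7.5² + 2·7.8² - 14.3²) = ½√29.69 = 2.724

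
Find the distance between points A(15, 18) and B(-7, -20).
Using the distance formula: d = sqrt((x₂-x₁)² + (y₂-y₁)²)
dx = (-7) - 15 = -22
dy = (-20) - 18 = -38
d = sqrt((-22)² + (-38)²) = sqrt(484 + 1444) = sqrt(1928) = 43.91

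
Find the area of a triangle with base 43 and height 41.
Area = (1/2) * base * height
Area = (1/2) * 43 * 41
Area = 881.50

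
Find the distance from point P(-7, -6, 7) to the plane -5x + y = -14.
d = |(-5)(-7) + 1(-6) + 0(7) - (-14)| / √((-5)² + 1² + 0²) = 43/√26 = 8.433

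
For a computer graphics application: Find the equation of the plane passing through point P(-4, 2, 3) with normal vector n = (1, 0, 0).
d = n·P = (1)(-4) + (0)(2) + (0)(3) = -4
Plane: x = -4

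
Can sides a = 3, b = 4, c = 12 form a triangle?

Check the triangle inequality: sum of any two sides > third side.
No: 3 + 4 = 7 is not > 12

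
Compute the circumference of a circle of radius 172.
Circumference = 2 * pi * r
Circumference = 2 * pi * 172
Circumference = 1080.71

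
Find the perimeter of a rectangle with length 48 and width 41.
Perimeter = 2 * (length + width)
Perimeter = 2 * (48 + 41)
Perimeter = 2 * 89
Perimeter = 178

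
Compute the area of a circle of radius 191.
Area = pi * r²
Area = pi * 191²
Area = pi * 36481
Area = 114608.44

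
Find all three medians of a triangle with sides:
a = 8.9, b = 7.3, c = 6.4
Using m_x = ½√(2y² + 2z² - x²):
m_a = ½√(2·7.3² + 2·6.4² - 8.9²) = ½√109.29 = 5.227
m_b = ½√(2·8.9² + 2·6.4² - 7.3²) = ½√187.05 = 6.838
m_c = ½√(2·8.9² + 2·7.3² - 6.4²) = ½√224.04 = 7.484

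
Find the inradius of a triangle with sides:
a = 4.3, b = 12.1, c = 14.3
s = (a+b+c)/2 = (4.3+12.1+14.3)/2 = 15.35
Area = √(s(s-a)(s-b)(s-c)) = √(15.35·11.05·3.25·1.05) = 24.0587
r = Area/s = 24.0587/15.35 = 1.567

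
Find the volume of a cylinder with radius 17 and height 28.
Volume = pi * r² * h
Volume = pi * 17² * 28
Volume = pi * 289 * 28
Volume = pi * 8092
Volume = 25421.77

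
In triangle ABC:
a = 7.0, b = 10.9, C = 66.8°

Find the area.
Using A = ½ab·sin(C):
A = ½·7.0·10.9·sin(66.8°) = ½·76.3·0.919135 = 35.07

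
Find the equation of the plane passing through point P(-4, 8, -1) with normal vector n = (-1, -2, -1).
d = n·P = (-1)(-4) + (-2)(8) + (-1)(-1) = -11
Plane: -x - 2y - z = -11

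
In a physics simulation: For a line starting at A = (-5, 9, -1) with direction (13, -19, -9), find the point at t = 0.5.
P(0.5) = (-5 + 13(0.5), 9 + (-19)(0.5), -1 + (-9)(0.5)) = (1.5, -0.5, -5.5)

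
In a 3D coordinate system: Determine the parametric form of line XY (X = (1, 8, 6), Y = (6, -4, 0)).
Direction vector d = Y - X = (5, -12, -6)
x = 1 + 5t, y = 8 - 12t, z = 6 - 6t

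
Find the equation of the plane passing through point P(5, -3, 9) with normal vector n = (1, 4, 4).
d = n·P = (1)(5) + (4)(-3) + (4)(9) = 29
Plane: x + 4y + 4z = 29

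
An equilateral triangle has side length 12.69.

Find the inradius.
For an equilateral triangle, r = s/(2√3) where s is the side.
r = 12.69/(2√3) = 12.69/3.464102 = 3.663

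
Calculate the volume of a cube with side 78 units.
Volume = s³
Volume = 78³
Volume = 474552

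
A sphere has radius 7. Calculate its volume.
Volume = (4/3) * pi * r³
Volume = (4/3) * pi * 7³
Volume = (4/3) * pi * 343
Volume = 1436.76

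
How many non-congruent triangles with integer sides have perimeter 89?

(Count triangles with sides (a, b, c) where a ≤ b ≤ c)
With a ≤ b ≤ c and a + b + c = 89, the triangle inequality a + b > c gives c < 89/2, so c ≤ 44.
Iterate a from 1 to ⌊p/3⌋ = 29; for each a, b ranges from a to ⌊(p−a)/2⌋ with c = p − a − b, keeping only c ≥ b.
Triples: (1, 44, 44), (2, 43, 44), (3, 42, 44), …
Count = 176 triangles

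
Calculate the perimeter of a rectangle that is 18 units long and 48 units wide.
Perimeter = 2 * (length + width)
Perimeter = 2 * (18 + 48)
Perimeter = 2 * 66
Perimeter = 132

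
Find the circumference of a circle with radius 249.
Circumference = 2 * pi * r
Circumference = 2 * pi * 249
Circumference = 1564.51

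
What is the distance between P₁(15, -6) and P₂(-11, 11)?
Using the distance formula: d = sqrt((x₂-x₁)² + (y₂-y₁)²)
dx = (-11) - 15 = -26
dy = 11 - (-6) = 17
d = sqrt((-26)² + 17²) = sqrt(676 + 289) = sqrt(965) = 31.06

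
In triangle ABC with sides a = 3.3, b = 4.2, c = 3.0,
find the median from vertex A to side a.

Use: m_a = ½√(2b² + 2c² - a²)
m_a = ½√(2·4.2² + 2·3.0² - 3.3²)
m_a = ½√(35.28 + 18 - 10.89) = ½√42.39 = 3.255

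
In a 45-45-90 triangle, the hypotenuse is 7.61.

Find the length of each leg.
In a 45-45-90 triangle, hypotenuse = leg·√2  →  leg = hypotenuse/√2
leg = 7.61/√2 = 5.381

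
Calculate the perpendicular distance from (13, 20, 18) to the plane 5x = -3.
d = |5(13) + 0(20) + 0(18) - (-3)| / √(5² + 0² + 0²) = 68/√25 = 13.6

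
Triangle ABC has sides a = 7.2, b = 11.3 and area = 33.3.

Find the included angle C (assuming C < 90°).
Area = ½ab·sin(C)  →  sin(C) = 2·Area/(ab)
sin(C) = 2·33.3/(7.2·11.3) = 0.818584
C = arcsin(0.818584) = 54.94°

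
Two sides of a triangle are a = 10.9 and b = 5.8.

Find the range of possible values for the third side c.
By the triangle inequality: |a - b| < c < a + b
|10.9 - 5.8| < c < 10.9 + 5.8
5.1 < c < 16.7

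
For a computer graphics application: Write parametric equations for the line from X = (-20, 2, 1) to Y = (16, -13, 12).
Direction vector d = Y - X = (36, -15, 11)
x = -20 + 36t, y = 2 - 15t, z = 1 + 11t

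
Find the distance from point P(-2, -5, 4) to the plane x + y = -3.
d = |1(-2) + 1(-5) + 0(4) - (-3)| / √(1² + 1² + 0²) = 4/√2 = 2.828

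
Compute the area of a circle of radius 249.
Area = pi * r²
Area = pi * 249²
Area = pi * 62001
Area = 194781.89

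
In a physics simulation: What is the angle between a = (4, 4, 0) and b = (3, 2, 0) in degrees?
a·b = 20, |a|² = 32, |b|² = 13
cos θ = 20/√416 ≈ 0.9806
θ ≈ 11.31°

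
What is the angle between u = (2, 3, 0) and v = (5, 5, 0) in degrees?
u·v = 25, |u|² = 13, |v|² = 50
cos θ = 25/√650 ≈ 0.9806
θ ≈ 11.31°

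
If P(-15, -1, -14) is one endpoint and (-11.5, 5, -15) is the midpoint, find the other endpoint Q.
Q = (2×(-11.5) - (-15), 2×5 - (-1), 2×(-15) - (-14)) = (-8, 11, -16)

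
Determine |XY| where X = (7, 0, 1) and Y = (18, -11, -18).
d = √[(11)² + (-11)² + (-19)²] = √603 = 24.56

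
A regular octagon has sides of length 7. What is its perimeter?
Perimeter = number of sides * side length
Perimeter = 8 * 7
Perimeter = 56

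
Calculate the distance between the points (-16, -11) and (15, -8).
Using the distance formula: d = sqrt((x₂-x₁)² + (y₂-y₁)²)
dx = 15 - (-16) = 31
dy = (-8) - (-11) = 3
d = sqrt(31² + 3²) = sqrt(961 + 9) = sqrt(970) = 31.14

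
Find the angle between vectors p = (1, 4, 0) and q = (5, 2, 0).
p·q = 13, |p|² = 17, |q|² = 29
cos θ = 13/√493 ≈ 0.5855
θ ≈ 54.16°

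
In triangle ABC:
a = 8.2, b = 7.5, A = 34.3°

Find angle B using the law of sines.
sin(B)/b = sin(A)/a
sin(B) = b·sin(A)/a = 7.5·sin(34.3°)/8.2 = 0.515420
B = arcsin(0.515420) = 31.03°  (b ≤ a, so B ≤ A and the acute solution is unique)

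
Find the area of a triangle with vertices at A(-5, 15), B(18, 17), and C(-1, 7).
Using the coordinate formula: Area = (1/2)|x₁(y₂-y₃) + x₂(y₃-y₁) + x₃(y₁-y₂)|
Area = (1/2)|(-5)(17-7) + 18(7-15) + (-1)(15-17)|
Area = (1/2)|(-5)*10 + 18*(-8) + (-1)*(-2)|
Area = (1/2)|(-50) + (-144) + 2|
Area = (1/2)*192 = 96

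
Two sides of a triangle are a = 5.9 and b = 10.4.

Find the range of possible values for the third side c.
By the triangle inequality: |a - b| < c < a + b
|5.9 - 10.4| < c < 5.9 + 10.4
4.5 < c < 16.3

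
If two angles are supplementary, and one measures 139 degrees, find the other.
Supplementary angles sum to 180 degrees.
Other angle = 180 - 139
Other angle = 41 degrees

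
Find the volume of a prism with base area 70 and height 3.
Volume = base area * height
Volume = 70 * 3
Volume = 210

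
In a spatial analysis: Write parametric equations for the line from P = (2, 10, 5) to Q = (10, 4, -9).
Direction vector d = Q - P = (8, -6, -14)
x = 2 + 8t, y = 10 - 6t, z = 5 - 14t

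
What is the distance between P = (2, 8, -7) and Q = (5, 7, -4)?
d = √[(3)² + (-1)² + (3)²] = √19 = 4.359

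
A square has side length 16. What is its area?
Area = s²
Area = 16²
Area = 256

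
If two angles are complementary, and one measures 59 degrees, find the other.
Complementary angles sum to 90 degrees.
Other angle = 90 - 59
Other angle = 31 degrees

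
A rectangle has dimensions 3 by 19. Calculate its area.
Area = length * width
Area = 3 * 19
Area = 57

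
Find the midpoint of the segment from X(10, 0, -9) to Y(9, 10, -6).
Midpoint = ((10+9)/2, (0+10)/2, (-9-6)/2) = (9.5, 5, -7.5)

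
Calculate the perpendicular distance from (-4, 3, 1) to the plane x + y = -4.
d = |1(-4) + 1(3) + 0(1) - (-4)| / √(1² + 1² + 0²) = 3/√2 = 2.121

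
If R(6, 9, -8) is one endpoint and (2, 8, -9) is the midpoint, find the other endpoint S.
S = (2×2 - 6, 2×8 - 9, 2×(-9) - (-8)) = (-2, 7, -10)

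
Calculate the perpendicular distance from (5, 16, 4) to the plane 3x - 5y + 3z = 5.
d = |3(5) + (-5)(16) + 3(4) - (5)| / √(3² + (-5)² + 3²) = 58/√43 = 8.845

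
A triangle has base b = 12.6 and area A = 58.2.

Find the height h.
A = ½bh  →  h = 2A/b
h = 2·58.2/12.6 = 9.238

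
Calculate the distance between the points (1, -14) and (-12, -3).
Using the distance formula: d = sqrt((x₂-x₁)² + (y₂-y₁)²)
dx = (-12) - 1 = -13
dy = (-3) - (-14) = 11
d = sqrt((-13)² + 11²) = sqrt(169 + 121) = sqrt(290) = 17.03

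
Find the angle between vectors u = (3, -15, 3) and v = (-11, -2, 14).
u·v = 39, |u|² = 243, |v|² = 321
cos θ = 39/√78003 ≈ 0.1396
θ ≈ 81.97°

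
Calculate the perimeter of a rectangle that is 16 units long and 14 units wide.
Perimeter = 2 * (length + width)
Perimeter = 2 * (16 + 14)
Perimeter = 2 * 30
Perimeter = 60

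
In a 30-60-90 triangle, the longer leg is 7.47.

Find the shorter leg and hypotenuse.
In a 30-60-90 triangle, sides are in ratio 1 : √3 : 2.
Long leg = short leg·√3  →  short leg = 7.47/√3 = 4.313
Hypotenuse = 2·(short leg) = 2·7.47/√3 = 8.626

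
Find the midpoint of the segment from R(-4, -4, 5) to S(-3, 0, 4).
Midpoint = ((-4-3)/2, (-4+0)/2, (5+4)/2) = (-3.5, -2, 4.5)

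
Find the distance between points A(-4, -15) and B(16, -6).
Using the distance formula: d = sqrt((x₂-x₁)² + (y₂-y₁)²)
dx = 16 - (-4) = 20
dy = (-6) - (-15) = 9
d = sqrt(20² + 9²) = sqrt(400 + 81) = sqrt(481) = 21.93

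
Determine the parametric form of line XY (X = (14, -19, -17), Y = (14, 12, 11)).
Direction vector d = Y - X = (0, 31, 28)
x = 14, y = -19 + 31t, z = -17 + 28t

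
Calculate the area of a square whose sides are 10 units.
Area = s²
Area = 10²
Area = 100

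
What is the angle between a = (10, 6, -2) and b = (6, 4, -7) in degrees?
a·b = 98, |a|² = 140, |b|² = 101
cos θ = 98/√14140 ≈ 0.8241
θ ≈ 34.5°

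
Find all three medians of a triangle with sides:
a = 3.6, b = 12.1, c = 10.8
Using m_x = ½√(2y² + 2z² - x²):
m_a = ½√(2·12.1² + 2·10.8² - 3.6²) = ½√513.14 = 11.33
m_b = ½√(2·3.6² + 2·10.8² - 12.1²) = ½√112.79 = 5.31
m_c = ½√(2·3.6² + 2·12.1² - 10.8²) = ½√202.1 = 7.108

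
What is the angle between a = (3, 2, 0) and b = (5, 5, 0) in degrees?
a·b = 25, |a|² = 13, |b|² = 50
cos θ = 25/√650 ≈ 0.9806
θ ≈ 11.31°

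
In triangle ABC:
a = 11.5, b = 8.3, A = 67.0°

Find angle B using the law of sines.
sin(B)/b = sin(A)/a
sin(B) = b·sin(A)/a = 8.3·sin(67.0°)/11.5 = 0.664364
B = arcsin(0.664364) = 41.63°  (b ≤ a, so B ≤ A and the acute solution is unique)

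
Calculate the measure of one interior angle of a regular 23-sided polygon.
Interior angle of a regular n-gon = (n-2)*180/n
Interior angle = (23-2)*180/23
Interior angle = 21*180/23
Interior angle = 3780/23
Interior angle = 164.35 degrees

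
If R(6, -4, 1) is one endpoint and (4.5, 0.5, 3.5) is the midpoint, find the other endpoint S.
S = (2×4.5 - 6, 2×0.5 - (-4), 2×3.5 - 1) = (3, 5, 6)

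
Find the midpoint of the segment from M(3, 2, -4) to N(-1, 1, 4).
Midpoint = ((3-1)/2, (2+1)/2, (-4+4)/2) = (1, 1.5, 0)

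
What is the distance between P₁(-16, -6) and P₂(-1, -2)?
Using the distance formula: d = sqrt((x₂-x₁)² + (y₂-y₁)²)
dx = (-1) - (-16) = 15
dy = (-2) - (-6) = 4
d = sqrt(15² + 4²) = sqrt(225 + 16) = sqrt(241) = 15.52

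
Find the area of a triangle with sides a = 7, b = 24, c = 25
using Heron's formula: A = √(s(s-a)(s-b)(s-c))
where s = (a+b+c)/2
s = (7+24+25)/2 = 28
A = √(28·21·4·3) = √7056 = 84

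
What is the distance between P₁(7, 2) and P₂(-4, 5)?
Using the distance formula: d = sqrt((x₂-x₁)² + (y₂-y₁)²)
dx = (-4) - 7 = -11
dy = 5 - 2 = 3
d = sqrt((-11)² + 3²) = sqrt(121 + 9) = sqrt(130) = 11.40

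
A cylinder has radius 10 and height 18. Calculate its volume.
Volume = pi * r² * h
Volume = pi * 10² * 18
Volume = pi * 100 * 18
Volume = pi * 1800
Volume = 5654.87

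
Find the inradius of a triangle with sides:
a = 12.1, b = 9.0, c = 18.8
s = (a+b+c)/2 = (12.1+9.0+18.8)/2 = 19.95
Area = √(s(s-a)(s-b)(s-c)) = √(19.95·7.85·10.95·1.15) = 44.4081
r = Area/s = 44.4081/19.95 = 2.226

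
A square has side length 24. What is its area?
Area = s²
Area = 24²
Area = 576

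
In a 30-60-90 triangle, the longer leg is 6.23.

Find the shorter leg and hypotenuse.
In a 30-60-90 triangle, sides are in ratio 1 : √3 : 2.
Long leg = short leg·√3  →  short leg = 6.23/√3 = 3.597
Hypotenuse = 2·(short leg) = 2·6.23/√3 = 7.194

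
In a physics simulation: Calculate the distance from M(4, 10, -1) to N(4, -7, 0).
d = √[(0)² + (-17)² + (1)²] = √290 = 17.03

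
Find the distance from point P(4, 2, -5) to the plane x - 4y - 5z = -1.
d = |1(4) + (-4)(2) + (-5)(-5) - (-1)| / √(1² + (-4)² + (-5)²) = 22/√42 = 3.395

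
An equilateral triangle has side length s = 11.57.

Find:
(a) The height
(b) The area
(a) Height h = s·√3/2 = 11.57·√3/2 = 10.02
(b) Area = (√3/4)·s² = (√3/4)·11.57² = (√3/4)·133.865 = 57.97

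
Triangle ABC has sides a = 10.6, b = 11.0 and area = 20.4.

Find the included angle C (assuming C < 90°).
Area = ½ab·sin(C)  →  sin(C) = 2·Area/(ab)
sin(C) = 2·20.4/(10.6·11.0) = 0.349914
C = arcsin(0.349914) = 20.48°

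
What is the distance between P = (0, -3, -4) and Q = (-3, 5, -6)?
d = √[(-3)² + (8)² + (-2)²] = √77 = 8.775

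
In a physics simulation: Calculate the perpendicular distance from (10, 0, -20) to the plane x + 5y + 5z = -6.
d = |1(10) + 5(0) + 5(-20) - (-6)| / √(1² + 5² + 5²) = 84/√51 = 11.76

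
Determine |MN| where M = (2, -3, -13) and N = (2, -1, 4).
d = √[(0)² + (2)² + (17)²] = √293 = 17.12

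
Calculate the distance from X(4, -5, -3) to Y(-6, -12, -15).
d = √[(-10)² + (-7)² + (-12)²] = √293 = 17.12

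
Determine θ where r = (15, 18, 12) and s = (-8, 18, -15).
r·s = 24, |r|² = 693, |s|² = 613
cos θ = 24/√424809 ≈ 0.03682
θ ≈ 87.89°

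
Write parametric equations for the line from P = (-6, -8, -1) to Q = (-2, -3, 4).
Direction vector d = Q - P = (4, 5, 5)
x = -6 + 4t, y = -8 + 5t, z = -1 + 5t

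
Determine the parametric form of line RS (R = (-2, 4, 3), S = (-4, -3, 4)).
Direction vector d = S - R = (-2, -7, 1)
x = -2 - 2t, y = 4 - 7t, z = 3 + t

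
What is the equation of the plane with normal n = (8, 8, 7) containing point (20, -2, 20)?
d = n·P = (8)(20) + (8)(-2) + (7)(20) = 284
Plane: 8x + 8y + 7z = 284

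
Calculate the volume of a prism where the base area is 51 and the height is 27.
Volume = base area * height
Volume = 51 * 27
Volume = 1377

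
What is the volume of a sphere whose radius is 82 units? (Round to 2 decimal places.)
Volume = (4/3) * pi * r³
Volume = (4/3) * pi * 82³
Volume = (4/3) * pi * 551368
Volume = 2309564.88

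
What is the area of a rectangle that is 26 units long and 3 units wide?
Area = length * width
Area = 26 * 3
Area = 78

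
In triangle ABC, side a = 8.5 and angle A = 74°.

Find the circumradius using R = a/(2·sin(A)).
R = a/(2·sin(A)) = 8.5/(2·sin(74°))
R = 8.5/(2·0.961262) = 8.5/1.922523 = 4.421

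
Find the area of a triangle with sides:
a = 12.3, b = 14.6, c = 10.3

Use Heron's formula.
s = (a+b+c)/2 = (12.3+14.6+10.3)/2 = 18.6
A = √(s(s-a)(s-b)(s-c)) = √(18.6·6.3·4·8.3)
A = √3890.38 = 62.37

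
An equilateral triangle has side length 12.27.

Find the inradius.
For an equilateral triangle, r = s/(2√3) where s is the side.
r = 12.27/(2√3) = 12.27/3.464102 = 3.542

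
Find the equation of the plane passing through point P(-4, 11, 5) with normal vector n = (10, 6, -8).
d = n·P = (10)(-4) + (6)(11) + (-8)(5) = -14
Plane: 10x + 6y - 8z = -14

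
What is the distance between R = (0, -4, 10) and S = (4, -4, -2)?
d = √[(4)² + (0)² + (-12)²] = √160 = 12.65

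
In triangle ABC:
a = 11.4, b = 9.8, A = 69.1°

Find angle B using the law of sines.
sin(B)/b = sin(A)/a
sin(B) = b·sin(A)/a = 9.8·sin(69.1°)/11.4 = 0.803088
B = arcsin(0.803088) = 53.43°  (b ≤ a, so B ≤ A and the acute solution is unique)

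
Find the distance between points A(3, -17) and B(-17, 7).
Using the distance formula: d = sqrt((x₂-x₁)² + (y₂-y₁)²)
dx = (-17) - 3 = -20
dy = 7 - (-17) = 24
d = sqrt((-20)² + 24²) = sqrt(400 + 576) = sqrt(976) = 31.24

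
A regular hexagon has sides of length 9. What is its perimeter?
Perimeter = number of sides * side length
Perimeter = 6 * 9
Perimeter = 54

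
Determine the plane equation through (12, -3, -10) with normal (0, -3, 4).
d = n·P = (0)(12) + (-3)(-3) + (4)(-10) = -31
Plane: -3y + 4z = -31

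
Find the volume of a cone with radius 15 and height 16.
Volume = (1/3) * pi * r² * h
Volume = (1/3) * pi * 15² * 16
Volume = (1/3) * pi * 225 * 16
Volume = (1/3) * pi * 3600
Volume = 3769.91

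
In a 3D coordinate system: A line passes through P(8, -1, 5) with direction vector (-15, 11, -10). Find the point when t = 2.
P(2) = (8 + (-15)(2), -1 + 11(2), 5 + (-10)(2)) = (-22, 21, -15)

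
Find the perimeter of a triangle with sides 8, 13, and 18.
Perimeter = sum of all sides
Perimeter = 8 + 13 + 18
Perimeter = 39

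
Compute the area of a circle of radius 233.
Area = pi * r²
Area = pi * 233²
Area = pi * 54289
Area = 170553.92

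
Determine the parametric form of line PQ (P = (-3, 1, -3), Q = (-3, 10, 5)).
Direction vector d = Q - P = (0, 9, 8)
x = -3, y = 1 + 9t, z = -3 + 8t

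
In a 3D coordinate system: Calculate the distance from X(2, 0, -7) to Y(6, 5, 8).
d = √[(4)² + (5)² + (15)²] = √266 = 16.31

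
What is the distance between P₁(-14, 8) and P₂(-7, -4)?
Using the distance formula: d = sqrt((x₂-x₁)² + (y₂-y₁)²)
dx = (-7) - (-14) = 7
dy = (-4) - 8 = -12
d = sqrt(7² + (-12)²) = sqrt(49 + 144) = sqrt(193) = 13.89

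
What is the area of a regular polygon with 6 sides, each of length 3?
For a regular 6-gon with side length s = 3:
Apothem a = s / (2*tan(pi/6)) = 3 / (2*tan(pi/6)) ≈ 2.5981
Perimeter P = 6 * 3 = 18
Area = (1/2) * P * a = (1/2) * 18 * 2.5981 = 23.38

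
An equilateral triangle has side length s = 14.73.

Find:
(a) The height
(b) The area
(a) Height h = s·√3/2 = 14.73·√3/2 = 12.76
(b) Area = (√3/4)·s² = (√3/4)·14.73² = (√3/4)·216.973 = 93.95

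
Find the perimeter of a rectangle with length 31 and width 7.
Perimeter = 2 * (length + width)
Perimeter = 2 * (31 + 7)
Perimeter = 2 * 38
Perimeter = 76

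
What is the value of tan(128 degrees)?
tan(128 degrees) = -1.2799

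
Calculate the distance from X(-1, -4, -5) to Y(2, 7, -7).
d = √[(3)² + (11)² + (-2)²] = √134 = 11.58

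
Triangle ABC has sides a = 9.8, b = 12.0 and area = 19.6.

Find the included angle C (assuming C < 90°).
Area = ½ab·sin(C)  →  sin(C) = 2·Area/(ab)
sin(C) = 2·19.6/(9.8·12.0) = 0.333333
C = arcsin(0.333333) = 19.47°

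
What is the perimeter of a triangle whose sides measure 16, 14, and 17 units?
Perimeter = sum of all sides
Perimeter = 16 + 14 + 17
Perimeter = 47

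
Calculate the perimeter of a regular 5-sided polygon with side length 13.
Perimeter = number of sides * side length
Perimeter = 5 * 13
Perimeter = 65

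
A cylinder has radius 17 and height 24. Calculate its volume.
Volume = pi * r² * h
Volume = pi * 17² * 24
Volume = pi * 289 * 24
Volume = pi * 6936
Volume = 21790.09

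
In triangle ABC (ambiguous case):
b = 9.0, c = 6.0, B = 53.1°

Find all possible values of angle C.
sin(C)/c = sin(B)/b  →  sin(C) = c·sin(B)/b = 6.0·sin(53.1°)/9.0 = 0.533123
C₁ = arcsin(0.533123) = 32.22°,  C₂ = 180° - C₁ = 147.78°
Check C₂: A = 180° - 53.1° - 147.78° = -20.88° ≤ 0, rejected
C = 32.22° (one solution)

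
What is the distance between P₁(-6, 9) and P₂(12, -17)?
Using the distance formula: d = sqrt((x₂-x₁)² + (y₂-y₁)²)
dx = 12 - (-6) = 18
dy = (-17) - 9 = -26
d = sqrt(18² + (-26)²) = sqrt(324 + 676) = sqrt(1000) = 31.62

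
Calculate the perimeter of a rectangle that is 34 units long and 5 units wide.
Perimeter = 2 * (length + width)
Perimeter = 2 * (34 + 5)
Perimeter = 2 * 39
Perimeter = 78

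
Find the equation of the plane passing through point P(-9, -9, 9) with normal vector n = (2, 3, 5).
d = n·P = (2)(-9) + (3)(-9) + (5)(9) = 0
Plane: 2x + 3y + 5z = 0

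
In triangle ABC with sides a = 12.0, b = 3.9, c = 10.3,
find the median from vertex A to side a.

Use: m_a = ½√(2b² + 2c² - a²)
m_a = ½√(2·3.9² + 2·10.3² - 12.0²)
m_a = ½√(30.42 + 212.18 - 144) = ½√98.6 = 4.965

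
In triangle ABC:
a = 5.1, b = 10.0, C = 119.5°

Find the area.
Using A = ½ab·sin(C):
A = ½·5.1·10.0·sin(119.5°) = ½·51·0.870356 = 22.19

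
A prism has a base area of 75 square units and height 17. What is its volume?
Volume = base area * height
Volume = 75 * 17
Volume = 1275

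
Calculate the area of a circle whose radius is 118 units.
Area = pi * r²
Area = pi * 118²
Area = pi * 13924
Area = 43743.54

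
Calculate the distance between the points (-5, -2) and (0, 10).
Using the distance formula: d = sqrt((x₂-x₁)² + (y₂-y₁)²)
dx = 0 - (-5) = 5
dy = 10 - (-2) = 12
d = sqrt(5² + 12²) = sqrt(25 + 144) = sqrt(169) = 13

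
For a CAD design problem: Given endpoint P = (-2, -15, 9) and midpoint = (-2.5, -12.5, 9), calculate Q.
Q = (2×(-2.5) - (-2), 2×(-12.5) - (-15), 2×9 - 9) = (-3, -10, 9)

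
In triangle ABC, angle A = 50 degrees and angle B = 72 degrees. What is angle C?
Sum of angles in a triangle = 180 degrees
Third angle = 180 - 50 - 72
Third angle = 58 degrees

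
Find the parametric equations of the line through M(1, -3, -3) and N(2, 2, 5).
Direction vector d = N - M = (1, 5, 8)
x = 1 + t, y = -3 + 5t, z = -3 + 8t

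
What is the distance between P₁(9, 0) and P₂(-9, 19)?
Using the distance formula: d = sqrt((x₂-x₁)² + (y₂-y₁)²)
dx = (-9) - 9 = -18
dy = 19 - 0 = 19
d = sqrt((-18)² + 19²) = sqrt(324 + 361) = sqrt(685) = 26.17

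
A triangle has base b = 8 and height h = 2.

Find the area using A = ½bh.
A = ½·8·2 = 8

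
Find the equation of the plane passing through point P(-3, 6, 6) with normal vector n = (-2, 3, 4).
d = n·P = (-2)(-3) + (3)(6) + (4)(6) = 48
Plane: -2x + 3y + 4z = 48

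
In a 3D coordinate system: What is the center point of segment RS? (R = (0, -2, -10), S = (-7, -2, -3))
Midpoint = ((0-7)/2, (-2-2)/2, (-10-3)/2) = (-3.5, -2, -6.5)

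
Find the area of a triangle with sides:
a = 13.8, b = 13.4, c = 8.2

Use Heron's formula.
s = (a+b+c)/2 = (13.8+13.4+8.2)/2 = 17.7
A = √(s(s-a)(s-b)(s-c)) = √(17.7·3.9·4.3·9.5)
A = √2819.88 = 53.1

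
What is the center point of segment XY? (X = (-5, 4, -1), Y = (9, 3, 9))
Midpoint = ((-5+9)/2, (4+3)/2, (-1+9)/2) = (2, 3.5, 4)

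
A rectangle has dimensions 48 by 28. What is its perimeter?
Perimeter = 2 * (length + width)
Perimeter = 2 * (48 + 28)
Perimeter = 2 * 76
Perimeter = 152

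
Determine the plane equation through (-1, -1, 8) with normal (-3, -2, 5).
d = n·P = (-3)(-1) + (-2)(-1) + (5)(8) = 45
Plane: -3x - 2y + 5z = 45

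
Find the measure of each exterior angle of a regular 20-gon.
Exterior angle of a regular n-gon = 360/n
Exterior angle = 360/20
Exterior angle = 18 degrees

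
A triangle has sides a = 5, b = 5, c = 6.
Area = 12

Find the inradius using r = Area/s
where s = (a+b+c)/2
s = (5+5+6)/2 = 8
r = Area/s = 12/8 = 1.5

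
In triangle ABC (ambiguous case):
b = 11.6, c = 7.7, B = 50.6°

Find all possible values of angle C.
sin(C)/c = sin(B)/b  →  sin(C) = c·sin(B)/b = 7.7·sin(50.6°)/11.6 = 0.512935
C₁ = arcsin(0.512935) = 30.86°,  C₂ = 180° - C₁ = 149.14°
Check C₂: A = 180° - 50.6° - 149.14° = -19.74° ≤ 0, rejected
C = 30.86° (one solution)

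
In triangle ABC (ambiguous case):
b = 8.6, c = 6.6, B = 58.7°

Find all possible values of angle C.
sin(C)/c = sin(B)/b  →  sin(C) = c·sin(B)/b = 6.6·sin(58.7°)/8.6 = 0.655747
C₁ = arcsin(0.655747) = 40.98°,  C₂ = 180° - C₁ = 139.02°
Check C₂: A = 180° - 58.7° - 139.02° = -17.72° ≤ 0, rejected
C = 40.98° (one solution)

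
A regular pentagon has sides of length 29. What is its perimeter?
Perimeter = number of sides * side length
Perimeter = 5 * 29
Perimeter = 145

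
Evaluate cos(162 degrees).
cos(162 degrees) = -0.9511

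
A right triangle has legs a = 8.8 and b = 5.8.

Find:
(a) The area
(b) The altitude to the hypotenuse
(a) Area = ½ab = ½·8.8·5.8 = 25.52
(b) Hypotenuse c = √(8.8² + 5.8²) = √111.08 = 10.5394
    Area = ½·c·h_c  →  h_c = 2·Area/c = 2·25.52/10.5394 = 4.843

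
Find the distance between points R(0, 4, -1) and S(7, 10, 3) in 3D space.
d = √[(7)² + (6)² + (4)²] = √101 = 10.05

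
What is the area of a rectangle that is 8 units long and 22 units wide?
Area = length * width
Area = 8 * 22
Area = 176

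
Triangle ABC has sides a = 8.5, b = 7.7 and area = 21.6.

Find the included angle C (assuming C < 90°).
Area = ½ab·sin(C)  →  sin(C) = 2·Area/(ab)
sin(C) = 2·21.6/(8.5·7.7) = 0.660046
C = arcsin(0.660046) = 41.3°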